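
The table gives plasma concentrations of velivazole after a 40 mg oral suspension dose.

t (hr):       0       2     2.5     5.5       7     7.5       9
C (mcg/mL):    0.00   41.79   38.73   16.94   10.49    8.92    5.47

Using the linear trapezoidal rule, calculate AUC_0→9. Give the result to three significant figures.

Trapezoidal AUC_0→9:
  [0→2]: (0.00+41.79)/2 × 2 = 41.79
  [2→2.5]: (41.79+38.73)/2 × 0.5 = 20.13
  [2.5→5.5]: (38.73+16.94)/2 × 3 = 83.505
  [5.5→7]: (16.94+10.49)/2 × 1.5 = 20.5725
  [7→7.5]: (10.49+8.92)/2 × 0.5 = 4.8525
  [7.5→9]: (8.92+5.47)/2 × 1.5 = 10.7925
  Sum = 181.6425 mcg/mL·hr

AUC = 182 mcg/mL·hr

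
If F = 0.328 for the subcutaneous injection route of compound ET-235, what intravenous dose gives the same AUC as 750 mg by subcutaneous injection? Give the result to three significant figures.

Systemic exposure from an extravascular dose = F × D_ev, so the equivalent IV dose is F × D_ev.
D_iv = F × D_ev = 0.328 × 750 = 246 mg

D_iv = 246 mg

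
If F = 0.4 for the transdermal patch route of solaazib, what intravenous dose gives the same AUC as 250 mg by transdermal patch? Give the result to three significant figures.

Systemic exposure from an extravascular dose = F × D_ev, so the equivalent IV dose is F × D_ev.
D_iv = F × D_ev = 0.4 × 250 = 100 mg

D_iv = 100 mg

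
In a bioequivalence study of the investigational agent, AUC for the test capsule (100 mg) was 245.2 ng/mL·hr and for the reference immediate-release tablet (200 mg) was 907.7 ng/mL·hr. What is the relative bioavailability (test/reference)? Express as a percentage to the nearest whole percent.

F_rel = 54%

F_rel = (AUC_test/D_test) / (AUC_ref/D_ref)
      = (245.2/100) / (907.7/200)
      = 2.452 / 4.5385 = 0.5403 = 54.03%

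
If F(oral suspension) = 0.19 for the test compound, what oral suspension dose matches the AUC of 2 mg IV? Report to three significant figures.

D_oral = 10.5 mg

For equal systemic exposure: F × D_ev = D_iv
D_ev = D_iv / F = 2 / 0.19 = 10.5263 mg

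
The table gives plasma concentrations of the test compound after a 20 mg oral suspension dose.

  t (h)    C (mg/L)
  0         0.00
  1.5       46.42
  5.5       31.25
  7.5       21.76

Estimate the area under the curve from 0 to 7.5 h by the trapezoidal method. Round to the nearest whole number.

AUC = 243 mg/L·h

Trapezoidal AUC_0→7.5:
  [0→1.5]: (0.00+46.42)/2 × 1.5 = 34.815
  [1.5→5.5]: (46.42+31.25)/2 × 4 = 155.34
  [5.5→7.5]: (31.25+21.76)/2 × 2 = 53.01
  Sum = 243.165 mg/L·h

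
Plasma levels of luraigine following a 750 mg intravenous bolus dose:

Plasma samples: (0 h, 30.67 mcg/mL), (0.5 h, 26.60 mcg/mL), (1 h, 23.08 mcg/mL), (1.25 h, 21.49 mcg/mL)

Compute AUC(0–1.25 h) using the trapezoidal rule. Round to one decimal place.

AUC = 32.3 mcg/mL·h

Trapezoidal AUC_0→1.25:
  [0→0.5]: (30.67+26.60)/2 × 0.5 = 14.3175
  [0.5→1]: (26.60+23.08)/2 × 0.5 = 12.42
  [1→1.25]: (23.08+21.49)/2 × 0.25 = 5.57125
  Sum = 32.30875 mcg/mL·h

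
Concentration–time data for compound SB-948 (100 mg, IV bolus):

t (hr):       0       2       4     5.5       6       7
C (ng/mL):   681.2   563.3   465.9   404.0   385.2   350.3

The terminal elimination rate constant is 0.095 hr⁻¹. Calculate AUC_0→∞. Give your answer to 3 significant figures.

Trapezoidal AUC_0→7:
  [0→2]: (681.2+563.3)/2 × 2 = 1244.5
  [2→4]: (563.3+465.9)/2 × 2 = 1029.2
  [4→5.5]: (465.9+404.0)/2 × 1.5 = 652.425
  [5.5→6]: (404.0+385.2)/2 × 0.5 = 197.3
  [6→7]: (385.2+350.3)/2 × 1 = 367.75
  Sum = 3491.175 ng/mL·hr
Extrapolated tail: C_last / k_e = 350.3 / 0.095 = 3687.368
AUC_0→∞ = 3491.175 + 3687.368 = 7178.543 ng/mL·hr

AUC = 7180 ng/mL·hr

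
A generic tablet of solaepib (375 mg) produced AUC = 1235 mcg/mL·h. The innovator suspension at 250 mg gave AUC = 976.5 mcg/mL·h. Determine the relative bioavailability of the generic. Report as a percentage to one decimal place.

F_rel = (AUC_test/D_test) / (AUC_ref/D_ref)
      = (1235/375) / (976.5/250)
      = 3.29333 / 3.906 = 0.8431 = 84.31%

F_rel = 84.3%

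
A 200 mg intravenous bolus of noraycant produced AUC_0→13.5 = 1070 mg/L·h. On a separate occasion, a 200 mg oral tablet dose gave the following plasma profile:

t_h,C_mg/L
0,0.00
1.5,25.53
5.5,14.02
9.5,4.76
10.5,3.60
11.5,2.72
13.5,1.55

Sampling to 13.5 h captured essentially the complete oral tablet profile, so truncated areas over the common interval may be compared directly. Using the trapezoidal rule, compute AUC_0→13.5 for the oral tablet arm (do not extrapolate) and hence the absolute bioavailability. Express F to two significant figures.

Trapezoidal AUC_0→13.5 (oral tablet):
  [0→1.5]: (0.00+25.53)/2 × 1.5 = 19.1475
  [1.5→5.5]: (25.53+14.02)/2 × 4 = 79.1
  [5.5→9.5]: (14.02+4.76)/2 × 4 = 37.56
  [9.5→10.5]: (4.76+3.60)/2 × 1 = 4.18
  [10.5→11.5]: (3.60+2.72)/2 × 1 = 3.16
  [11.5→13.5]: (2.72+1.55)/2 × 2 = 4.27
  Sum = 147.4175 mg/L·h
F = (AUC_ev/D_ev)/(AUC_iv/D_iv) = (147.4175/200)/(1070/200) = 0.7370875/5.35 = 0.1378

F = 0.14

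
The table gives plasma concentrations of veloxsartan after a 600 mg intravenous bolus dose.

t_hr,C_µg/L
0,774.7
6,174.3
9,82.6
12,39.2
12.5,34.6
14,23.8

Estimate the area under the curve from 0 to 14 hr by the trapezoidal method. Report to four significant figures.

Trapezoidal AUC_0→14:
  [0→6]: (774.7+174.3)/2 × 6 = 2847.0
  [6→9]: (174.3+82.6)/2 × 3 = 385.35
  [9→12]: (82.6+39.2)/2 × 3 = 182.7
  [12→12.5]: (39.2+34.6)/2 × 0.5 = 18.45
  [12.5→14]: (34.6+23.8)/2 × 1.5 = 43.8
  Sum = 3477.3 µg/L·hr

AUC = 3477 µg/L·hr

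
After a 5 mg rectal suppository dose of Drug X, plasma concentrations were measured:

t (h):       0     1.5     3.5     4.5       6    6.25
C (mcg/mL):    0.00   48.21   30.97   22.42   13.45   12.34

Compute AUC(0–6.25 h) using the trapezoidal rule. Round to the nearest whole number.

AUC = 172 mcg/mL·h

Trapezoidal AUC_0→6.25:
  [0→1.5]: (0.00+48.21)/2 × 1.5 = 36.1575
  [1.5→3.5]: (48.21+30.97)/2 × 2 = 79.18
  [3.5→4.5]: (30.97+22.42)/2 × 1 = 26.695
  [4.5→6]: (22.42+13.45)/2 × 1.5 = 26.9025
  [6→6.25]: (13.45+12.34)/2 × 0.25 = 3.22375
  Sum = 172.15875 mcg/mL·h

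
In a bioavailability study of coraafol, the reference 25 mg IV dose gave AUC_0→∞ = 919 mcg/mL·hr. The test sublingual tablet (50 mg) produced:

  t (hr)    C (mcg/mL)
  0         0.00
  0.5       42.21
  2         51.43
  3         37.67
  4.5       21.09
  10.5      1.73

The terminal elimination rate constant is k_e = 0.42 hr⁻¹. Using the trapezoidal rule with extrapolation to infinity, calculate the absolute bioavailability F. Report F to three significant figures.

F = 0.132

Trapezoidal AUC_0→10.5 (sublingual tablet):
  [0→0.5]: (0.00+42.21)/2 × 0.5 = 10.5525
  [0.5→2]: (42.21+51.43)/2 × 1.5 = 70.23
  [2→3]: (51.43+37.67)/2 × 1 = 44.55
  [3→4.5]: (37.67+21.09)/2 × 1.5 = 44.07
  [4.5→10.5]: (21.09+1.73)/2 × 6 = 68.46
  Sum = 237.8625 mcg/mL·hr
Tail: C_last/k_e = 1.73/0.42 = 4.119
AUC_0→∞ (sublingual tablet) = 237.8625 + 4.119 = 241.9815 mcg/mL·hr
F = (AUC_ev/D_ev)/(AUC_iv/D_iv) = (241.9815/50)/(919/25) = 4.83963/36.76 = 0.1317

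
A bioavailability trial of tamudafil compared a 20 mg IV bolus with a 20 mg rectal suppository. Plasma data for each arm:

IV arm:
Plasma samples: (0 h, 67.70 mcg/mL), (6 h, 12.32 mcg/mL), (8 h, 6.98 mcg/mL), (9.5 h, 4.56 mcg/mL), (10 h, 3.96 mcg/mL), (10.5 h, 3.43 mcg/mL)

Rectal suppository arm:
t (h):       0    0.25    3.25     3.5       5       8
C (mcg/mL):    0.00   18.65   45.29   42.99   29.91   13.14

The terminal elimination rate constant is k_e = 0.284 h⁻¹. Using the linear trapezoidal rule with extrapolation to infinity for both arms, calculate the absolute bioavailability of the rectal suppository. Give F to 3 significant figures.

F = 0.967

Trapezoidal AUC_0→10.5 (IV):
  [0→6]: (67.70+12.32)/2 × 6 = 240.06
  [6→8]: (12.32+6.98)/2 × 2 = 19.3
  [8→9.5]: (6.98+4.56)/2 × 1.5 = 8.655
  [9.5→10]: (4.56+3.96)/2 × 0.5 = 2.13
  [10→10.5]: (3.96+3.43)/2 × 0.5 = 1.8475
  Sum = 271.9925 mcg/mL·h
IV tail: 3.43/0.284 = 12.077; AUC_iv,0→∞ = 271.9925 + 12.077 = 284.0695 mcg/mL·h
Trapezoidal AUC_0→8 (rectal suppository):
  [0→0.25]: (0.00+18.65)/2 × 0.25 = 2.33125
  [0.25→3.25]: (18.65+45.29)/2 × 3 = 95.91
  [3.25→3.5]: (45.29+42.99)/2 × 0.25 = 11.035
  [3.5→5]: (42.99+29.91)/2 × 1.5 = 54.675
  [5→8]: (29.91+13.14)/2 × 3 = 64.575
  Sum = 228.52625 mcg/mL·h
rectal suppository tail: 13.14/0.284 = 46.268; AUC_ev,0→∞ = 228.52625 + 46.268 = 274.79425 mcg/mL·h
F = (AUC_ev/D_ev)/(AUC_iv/D_iv) = (274.79425/20)/(284.0695/20) = 13.7397/14.203475 = 0.9673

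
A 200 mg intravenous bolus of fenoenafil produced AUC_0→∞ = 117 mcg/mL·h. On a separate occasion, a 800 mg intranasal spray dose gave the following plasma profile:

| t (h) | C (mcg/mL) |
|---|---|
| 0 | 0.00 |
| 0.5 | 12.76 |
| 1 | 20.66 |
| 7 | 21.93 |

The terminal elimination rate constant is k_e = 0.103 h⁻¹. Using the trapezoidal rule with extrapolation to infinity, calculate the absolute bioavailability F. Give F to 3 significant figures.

Trapezoidal AUC_0→7 (intranasal spray):
  [0→0.5]: (0.00+12.76)/2 × 0.5 = 3.19
  [0.5→1]: (12.76+20.66)/2 × 0.5 = 8.355
  [1→7]: (20.66+21.93)/2 × 6 = 127.77
  Sum = 139.315 mcg/mL·h
Tail: C_last/k_e = 21.93/0.103 = 212.913
AUC_0→∞ (intranasal spray) = 139.315 + 212.913 = 352.228 mcg/mL·h
F = (AUC_ev/D_ev)/(AUC_iv/D_iv) = (352.228/800)/(117/200) = 0.440285/0.585 = 0.7526

F = 0.753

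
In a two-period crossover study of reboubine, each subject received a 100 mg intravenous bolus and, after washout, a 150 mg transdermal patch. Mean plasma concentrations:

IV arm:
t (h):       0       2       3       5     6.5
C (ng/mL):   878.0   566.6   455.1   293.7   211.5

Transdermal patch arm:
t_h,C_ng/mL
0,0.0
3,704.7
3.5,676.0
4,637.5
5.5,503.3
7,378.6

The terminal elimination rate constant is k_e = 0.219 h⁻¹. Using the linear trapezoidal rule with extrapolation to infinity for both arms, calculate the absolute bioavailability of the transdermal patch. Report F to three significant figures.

Trapezoidal AUC_0→6.5 (IV):
  [0→2]: (878.0+566.6)/2 × 2 = 1444.6
  [2→3]: (566.6+455.1)/2 × 1 = 510.85
  [3→5]: (455.1+293.7)/2 × 2 = 748.8
  [5→6.5]: (293.7+211.5)/2 × 1.5 = 378.9
  Sum = 3083.15 ng/mL·h
IV tail: 211.5/0.219 = 965.753; AUC_iv,0→∞ = 3083.15 + 965.753 = 4048.903 ng/mL·h
Trapezoidal AUC_0→7 (transdermal patch):
  [0→3]: (0.0+704.7)/2 × 3 = 1057.05
  [3→3.5]: (704.7+676.0)/2 × 0.5 = 345.175
  [3.5→4]: (676.0+637.5)/2 × 0.5 = 328.375
  [4→5.5]: (637.5+503.3)/2 × 1.5 = 855.6
  [5.5→7]: (503.3+378.6)/2 × 1.5 = 661.425
  Sum = 3247.625 ng/mL·h
transdermal patch tail: 378.6/0.219 = 1728.767; AUC_ev,0→∞ = 3247.625 + 1728.767 = 4976.392 ng/mL·h
F = (AUC_ev/D_ev)/(AUC_iv/D_iv) = (4976.392/150)/(4048.903/100) = 33.1759/40.48903 = 0.8194

F = 0.819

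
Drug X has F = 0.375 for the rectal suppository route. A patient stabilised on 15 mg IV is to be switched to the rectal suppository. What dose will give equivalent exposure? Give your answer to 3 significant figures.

For equal systemic exposure: F × D_ev = D_iv
D_ev = D_iv / F = 15 / 0.375 = 40 mg

D_rectal = 40.0 mg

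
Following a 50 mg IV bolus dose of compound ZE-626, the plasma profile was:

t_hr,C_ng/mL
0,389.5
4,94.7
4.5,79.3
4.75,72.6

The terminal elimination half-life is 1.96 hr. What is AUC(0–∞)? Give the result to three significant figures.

Trapezoidal AUC_0→4.75:
  [0→4]: (389.5+94.7)/2 × 4 = 968.4
  [4→4.5]: (94.7+79.3)/2 × 0.5 = 43.5
  [4.5→4.75]: (79.3+72.6)/2 × 0.25 = 18.9875
  Sum = 1030.8875 ng/mL·hr
k_e = ln2 / t½ = 0.693147 / 1.96 = 0.3536 hr^-1
Extrapolated tail: C_last / k_e = 72.6 / 0.3536 = 205.317
AUC_0→∞ = 1030.8875 + 205.317 = 1236.2045 ng/mL·hr

AUC = 1240 ng/mL·hr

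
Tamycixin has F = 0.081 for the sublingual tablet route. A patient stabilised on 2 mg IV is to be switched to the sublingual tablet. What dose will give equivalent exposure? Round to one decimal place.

For equal systemic exposure: F × D_ev = D_iv
D_ev = D_iv / F = 2 / 0.081 = 24.6914 mg

D_sublingual = 24.7 mg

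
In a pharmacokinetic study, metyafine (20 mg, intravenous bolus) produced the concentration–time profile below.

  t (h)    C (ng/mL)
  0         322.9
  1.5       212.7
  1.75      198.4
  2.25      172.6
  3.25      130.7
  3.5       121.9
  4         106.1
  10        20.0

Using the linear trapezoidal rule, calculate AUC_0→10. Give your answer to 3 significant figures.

Trapezoidal AUC_0→10:
  [0→1.5]: (322.9+212.7)/2 × 1.5 = 401.7
  [1.5→1.75]: (212.7+198.4)/2 × 0.25 = 51.3875
  [1.75→2.25]: (198.4+172.6)/2 × 0.5 = 92.75
  [2.25→3.25]: (172.6+130.7)/2 × 1 = 151.65
  [3.25→3.5]: (130.7+121.9)/2 × 0.25 = 31.575
  [3.5→4]: (121.9+106.1)/2 × 0.5 = 57.0
  [4→10]: (106.1+20.0)/2 × 6 = 378.3
  Sum = 1164.3625 ng/mL·h

AUC = 1160 ng/mL·h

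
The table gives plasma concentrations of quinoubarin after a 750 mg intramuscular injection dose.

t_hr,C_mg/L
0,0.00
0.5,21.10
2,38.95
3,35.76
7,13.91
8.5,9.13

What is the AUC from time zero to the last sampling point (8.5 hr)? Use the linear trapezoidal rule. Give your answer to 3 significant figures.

Trapezoidal AUC_0→8.5:
  [0→0.5]: (0.00+21.10)/2 × 0.5 = 5.275
  [0.5→2]: (21.10+38.95)/2 × 1.5 = 45.0375
  [2→3]: (38.95+35.76)/2 × 1 = 37.355
  [3→7]: (35.76+13.91)/2 × 4 = 99.34
  [7→8.5]: (13.91+9.13)/2 × 1.5 = 17.28
  Sum = 204.2875 mg/L·hr

AUC = 204 mg/L·hr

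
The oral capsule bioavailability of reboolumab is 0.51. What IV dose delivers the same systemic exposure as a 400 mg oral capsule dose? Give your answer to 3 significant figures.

Systemic exposure from an extravascular dose = F × D_ev, so the equivalent IV dose is F × D_ev.
D_iv = F × D_ev = 0.51 × 400 = 204 mg

D_iv = 204 mg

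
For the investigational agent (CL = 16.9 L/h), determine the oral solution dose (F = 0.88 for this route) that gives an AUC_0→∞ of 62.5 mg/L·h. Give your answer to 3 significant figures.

Dose = 1200 mg

Dose = CL × AUC_0→∞ / F
     = 16.9 × 62.5 / 0.88 = 1200.28 mg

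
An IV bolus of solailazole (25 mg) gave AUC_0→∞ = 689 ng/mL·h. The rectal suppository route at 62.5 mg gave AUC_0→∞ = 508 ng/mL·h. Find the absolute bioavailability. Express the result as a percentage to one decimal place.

F = (AUC_ev / D_ev) / (AUC_iv / D_iv)
  = (508/62.5) / (689/25)
  = 8.128 / 27.56 = 0.2949
  = 29.49%

F = 29.5%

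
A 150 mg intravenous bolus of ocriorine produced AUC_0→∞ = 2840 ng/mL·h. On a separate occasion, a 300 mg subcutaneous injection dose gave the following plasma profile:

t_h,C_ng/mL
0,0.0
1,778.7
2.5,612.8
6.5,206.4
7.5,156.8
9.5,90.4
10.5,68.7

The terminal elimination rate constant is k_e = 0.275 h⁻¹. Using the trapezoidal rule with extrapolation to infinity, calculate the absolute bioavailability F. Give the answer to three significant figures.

Trapezoidal AUC_0→10.5 (subcutaneous injection):
  [0→1]: (0.0+778.7)/2 × 1 = 389.35
  [1→2.5]: (778.7+612.8)/2 × 1.5 = 1043.625
  [2.5→6.5]: (612.8+206.4)/2 × 4 = 1638.4
  [6.5→7.5]: (206.4+156.8)/2 × 1 = 181.6
  [7.5→9.5]: (156.8+90.4)/2 × 2 = 247.2
  [9.5→10.5]: (90.4+68.7)/2 × 1 = 79.55
  Sum = 3579.725 ng/mL·h
Tail: C_last/k_e = 68.7/0.275 = 249.818
AUC_0→∞ (subcutaneous injection) = 3579.725 + 249.818 = 3829.543 ng/mL·h
F = (AUC_ev/D_ev)/(AUC_iv/D_iv) = (3829.543/300)/(2840/150) = 12.7651/18.9333 = 0.6742

F = 0.674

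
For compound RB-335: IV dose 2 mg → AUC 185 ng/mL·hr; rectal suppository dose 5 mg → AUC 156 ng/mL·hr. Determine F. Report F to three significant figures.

F = 0.337

F = (AUC_ev / D_ev) / (AUC_iv / D_iv)
  = (156/5) / (185/2)
  = 31.2 / 92.5 = 0.3373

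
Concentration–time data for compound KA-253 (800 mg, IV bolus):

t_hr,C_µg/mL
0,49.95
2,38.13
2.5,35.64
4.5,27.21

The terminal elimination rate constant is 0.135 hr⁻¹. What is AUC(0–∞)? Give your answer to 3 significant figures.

Trapezoidal AUC_0→4.5:
  [0→2]: (49.95+38.13)/2 × 2 = 88.08
  [2→2.5]: (38.13+35.64)/2 × 0.5 = 18.4425
  [2.5→4.5]: (35.64+27.21)/2 × 2 = 62.85
  Sum = 169.3725 µg/mL·hr
Extrapolated tail: C_last / k_e = 27.21 / 0.135 = 201.556
AUC_0→∞ = 169.3725 + 201.556 = 370.9285 µg/mL·hr

AUC = 371 µg/mL·hr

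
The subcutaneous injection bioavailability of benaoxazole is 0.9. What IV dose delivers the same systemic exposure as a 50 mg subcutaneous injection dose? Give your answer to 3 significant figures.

D_iv = 45.0 mg

Systemic exposure from an extravascular dose = F × D_ev, so the equivalent IV dose is F × D_ev.
D_iv = F × D_ev = 0.9 × 50 = 45 mg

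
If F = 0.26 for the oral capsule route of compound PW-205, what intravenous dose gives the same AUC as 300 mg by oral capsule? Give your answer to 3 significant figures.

Systemic exposure from an extravascular dose = F × D_ev, so the equivalent IV dose is F × D_ev.
D_iv = F × D_ev = 0.26 × 300 = 78 mg

D_iv = 78.0 mg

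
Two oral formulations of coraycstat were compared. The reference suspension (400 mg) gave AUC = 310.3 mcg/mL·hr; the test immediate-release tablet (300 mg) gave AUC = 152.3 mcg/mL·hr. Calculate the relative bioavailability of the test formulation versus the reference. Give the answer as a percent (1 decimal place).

F_rel = 65.4%

F_rel = (AUC_test/D_test) / (AUC_ref/D_ref)
      = (152.3/300) / (310.3/400)
      = 0.507667 / 0.77575 = 0.6544 = 65.44%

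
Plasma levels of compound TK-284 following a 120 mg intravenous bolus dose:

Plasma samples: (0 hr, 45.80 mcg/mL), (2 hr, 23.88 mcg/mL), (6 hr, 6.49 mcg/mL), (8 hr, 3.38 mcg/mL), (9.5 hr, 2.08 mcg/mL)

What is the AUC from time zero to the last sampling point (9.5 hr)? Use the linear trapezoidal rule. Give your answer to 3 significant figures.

AUC = 144 mcg/mL·hr

Trapezoidal AUC_0→9.5:
  [0→2]: (45.80+23.88)/2 × 2 = 69.68
  [2→6]: (23.88+6.49)/2 × 4 = 60.74
  [6→8]: (6.49+3.38)/2 × 2 = 9.87
  [8→9.5]: (3.38+2.08)/2 × 1.5 = 4.095
  Sum = 144.385 mcg/mL·hr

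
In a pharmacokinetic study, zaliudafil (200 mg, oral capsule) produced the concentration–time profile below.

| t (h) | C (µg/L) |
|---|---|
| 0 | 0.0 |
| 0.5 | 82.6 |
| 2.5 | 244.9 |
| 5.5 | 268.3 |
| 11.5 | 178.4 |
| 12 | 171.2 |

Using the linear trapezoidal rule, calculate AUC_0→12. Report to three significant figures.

Trapezoidal AUC_0→12:
  [0→0.5]: (0.0+82.6)/2 × 0.5 = 20.65
  [0.5→2.5]: (82.6+244.9)/2 × 2 = 327.5
  [2.5→5.5]: (244.9+268.3)/2 × 3 = 769.8
  [5.5→11.5]: (268.3+178.4)/2 × 6 = 1340.1
  [11.5→12]: (178.4+171.2)/2 × 0.5 = 87.4
  Sum = 2545.45 µg/L·h

AUC = 2550 µg/L·h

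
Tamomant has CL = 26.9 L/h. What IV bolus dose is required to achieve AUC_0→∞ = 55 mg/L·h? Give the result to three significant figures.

Dose = 1480 mg

Dose_iv = CL × AUC_0→∞
     = 26.9 × 55 = 1479.5 mg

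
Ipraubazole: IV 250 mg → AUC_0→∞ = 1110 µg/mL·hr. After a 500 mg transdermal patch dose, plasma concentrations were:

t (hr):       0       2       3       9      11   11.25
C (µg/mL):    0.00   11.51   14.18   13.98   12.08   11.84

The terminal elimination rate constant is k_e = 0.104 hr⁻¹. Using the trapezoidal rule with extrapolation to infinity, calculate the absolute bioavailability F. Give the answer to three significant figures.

F = 0.113

Trapezoidal AUC_0→11.25 (transdermal patch):
  [0→2]: (0.00+11.51)/2 × 2 = 11.51
  [2→3]: (11.51+14.18)/2 × 1 = 12.845
  [3→9]: (14.18+13.98)/2 × 6 = 84.48
  [9→11]: (13.98+12.08)/2 × 2 = 26.06
  [11→11.25]: (12.08+11.84)/2 × 0.25 = 2.99
  Sum = 137.885 µg/mL·hr
Tail: C_last/k_e = 11.84/0.104 = 113.846
AUC_0→∞ (transdermal patch) = 137.885 + 113.846 = 251.731 µg/mL·hr
F = (AUC_ev/D_ev)/(AUC_iv/D_iv) = (251.731/500)/(1110/250) = 0.503462/4.44 = 0.1134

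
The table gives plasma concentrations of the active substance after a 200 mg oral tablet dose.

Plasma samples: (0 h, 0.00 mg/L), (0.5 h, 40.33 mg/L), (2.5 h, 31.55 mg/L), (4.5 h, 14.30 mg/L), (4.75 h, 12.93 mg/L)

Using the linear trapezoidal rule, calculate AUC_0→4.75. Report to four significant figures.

AUC = 131.2 mg/L·h

Trapezoidal AUC_0→4.75:
  [0→0.5]: (0.00+40.33)/2 × 0.5 = 10.0825
  [0.5→2.5]: (40.33+31.55)/2 × 2 = 71.88
  [2.5→4.5]: (31.55+14.30)/2 × 2 = 45.85
  [4.5→4.75]: (14.30+12.93)/2 × 0.25 = 3.40375
  Sum = 131.21625 mg/L·h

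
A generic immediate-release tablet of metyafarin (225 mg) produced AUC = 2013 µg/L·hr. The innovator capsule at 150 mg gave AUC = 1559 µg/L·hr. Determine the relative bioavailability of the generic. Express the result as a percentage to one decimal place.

F_rel = (AUC_test/D_test) / (AUC_ref/D_ref)
      = (2013/225) / (1559/150)
      = 8.94667 / 10.3933 = 0.8608 = 86.08%

F_rel = 86.1%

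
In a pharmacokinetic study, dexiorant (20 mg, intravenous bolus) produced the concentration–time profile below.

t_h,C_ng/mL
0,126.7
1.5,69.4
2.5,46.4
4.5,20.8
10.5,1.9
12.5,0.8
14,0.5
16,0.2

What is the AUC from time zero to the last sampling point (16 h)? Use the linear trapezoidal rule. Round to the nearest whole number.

Trapezoidal AUC_0→16:
  [0→1.5]: (126.7+69.4)/2 × 1.5 = 147.075
  [1.5→2.5]: (69.4+46.4)/2 × 1 = 57.9
  [2.5→4.5]: (46.4+20.8)/2 × 2 = 67.2
  [4.5→10.5]: (20.8+1.9)/2 × 6 = 68.1
  [10.5→12.5]: (1.9+0.8)/2 × 2 = 2.7
  [12.5→14]: (0.8+0.5)/2 × 1.5 = 0.975
  [14→16]: (0.5+0.2)/2 × 2 = 0.7
  Sum = 344.65 ng/mL·h

AUC = 345 ng/mL·h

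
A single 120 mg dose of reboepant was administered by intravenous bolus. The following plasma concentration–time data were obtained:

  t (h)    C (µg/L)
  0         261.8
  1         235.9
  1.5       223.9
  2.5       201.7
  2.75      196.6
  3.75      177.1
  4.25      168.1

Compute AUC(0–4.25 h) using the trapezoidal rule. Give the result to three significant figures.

Trapezoidal AUC_0→4.25:
  [0→1]: (261.8+235.9)/2 × 1 = 248.85
  [1→1.5]: (235.9+223.9)/2 × 0.5 = 114.95
  [1.5→2.5]: (223.9+201.7)/2 × 1 = 212.8
  [2.5→2.75]: (201.7+196.6)/2 × 0.25 = 49.7875
  [2.75→3.75]: (196.6+177.1)/2 × 1 = 186.85
  [3.75→4.25]: (177.1+168.1)/2 × 0.5 = 86.3
  Sum = 899.5375 µg/L·h

AUC = 900 µg/L·h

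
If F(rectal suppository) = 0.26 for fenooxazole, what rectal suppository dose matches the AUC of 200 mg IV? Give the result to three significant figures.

For equal systemic exposure: F × D_ev = D_iv
D_ev = D_iv / F = 200 / 0.26 = 769.231 mg

D_rectal = 769 mg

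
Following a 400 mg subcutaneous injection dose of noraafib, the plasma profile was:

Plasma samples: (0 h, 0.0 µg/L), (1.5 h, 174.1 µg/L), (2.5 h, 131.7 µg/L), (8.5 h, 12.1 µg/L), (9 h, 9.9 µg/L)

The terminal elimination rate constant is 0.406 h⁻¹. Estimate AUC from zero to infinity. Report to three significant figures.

Trapezoidal AUC_0→9:
  [0→1.5]: (0.0+174.1)/2 × 1.5 = 130.575
  [1.5→2.5]: (174.1+131.7)/2 × 1 = 152.9
  [2.5→8.5]: (131.7+12.1)/2 × 6 = 431.4
  [8.5→9]: (12.1+9.9)/2 × 0.5 = 5.5
  Sum = 720.375 µg/L·h
Extrapolated tail: C_last / k_e = 9.9 / 0.406 = 24.384
AUC_0→∞ = 720.375 + 24.384 = 744.759 µg/L·h

AUC = 745 µg/L·h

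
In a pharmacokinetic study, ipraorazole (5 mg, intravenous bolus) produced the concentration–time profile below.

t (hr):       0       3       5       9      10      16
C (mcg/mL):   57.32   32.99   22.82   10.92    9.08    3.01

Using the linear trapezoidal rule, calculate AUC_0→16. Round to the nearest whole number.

Trapezoidal AUC_0→16:
  [0→3]: (57.32+32.99)/2 × 3 = 135.465
  [3→5]: (32.99+22.82)/2 × 2 = 55.81
  [5→9]: (22.82+10.92)/2 × 4 = 67.48
  [9→10]: (10.92+9.08)/2 × 1 = 10.0
  [10→16]: (9.08+3.01)/2 × 6 = 36.27
  Sum = 305.025 mcg/mL·hr

AUC = 305 mcg/mL·hr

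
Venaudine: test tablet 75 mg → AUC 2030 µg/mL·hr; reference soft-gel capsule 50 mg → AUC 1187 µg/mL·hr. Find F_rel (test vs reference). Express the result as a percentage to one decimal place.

F_rel = (AUC_test/D_test) / (AUC_ref/D_ref)
      = (2030/75) / (1187/50)
      = 27.0667 / 23.74 = 1.1401 = 114.01%

F_rel = 114.0%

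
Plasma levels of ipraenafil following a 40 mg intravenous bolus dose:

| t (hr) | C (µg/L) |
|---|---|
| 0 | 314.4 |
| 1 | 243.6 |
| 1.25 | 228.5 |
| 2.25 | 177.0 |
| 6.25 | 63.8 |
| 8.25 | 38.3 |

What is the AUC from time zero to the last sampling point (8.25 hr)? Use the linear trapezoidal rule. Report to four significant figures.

Trapezoidal AUC_0→8.25:
  [0→1]: (314.4+243.6)/2 × 1 = 279.0
  [1→1.25]: (243.6+228.5)/2 × 0.25 = 59.0125
  [1.25→2.25]: (228.5+177.0)/2 × 1 = 202.75
  [2.25→6.25]: (177.0+63.8)/2 × 4 = 481.6
  [6.25→8.25]: (63.8+38.3)/2 × 2 = 102.1
  Sum = 1124.4625 µg/L·hr

AUC = 1124 µg/L·hr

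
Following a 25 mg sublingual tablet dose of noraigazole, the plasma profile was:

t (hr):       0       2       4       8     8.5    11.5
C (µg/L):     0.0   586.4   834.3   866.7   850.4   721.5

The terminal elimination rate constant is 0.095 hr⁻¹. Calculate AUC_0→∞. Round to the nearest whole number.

AUC = 15791 µg/L·hr

Trapezoidal AUC_0→11.5:
  [0→2]: (0.0+586.4)/2 × 2 = 586.4
  [2→4]: (586.4+834.3)/2 × 2 = 1420.7
  [4→8]: (834.3+866.7)/2 × 4 = 3402.0
  [8→8.5]: (866.7+850.4)/2 × 0.5 = 429.275
  [8.5→11.5]: (850.4+721.5)/2 × 3 = 2357.85
  Sum = 8196.225 µg/L·hr
Extrapolated tail: C_last / k_e = 721.5 / 0.095 = 7594.737
AUC_0→∞ = 8196.225 + 7594.737 = 15790.962 µg/L·hr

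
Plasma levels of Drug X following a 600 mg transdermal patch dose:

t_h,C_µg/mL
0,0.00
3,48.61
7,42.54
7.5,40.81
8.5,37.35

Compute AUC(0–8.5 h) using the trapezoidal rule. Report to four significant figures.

AUC = 315.1 µg/mL·h

Trapezoidal AUC_0→8.5:
  [0→3]: (0.00+48.61)/2 × 3 = 72.915
  [3→7]: (48.61+42.54)/2 × 4 = 182.3
  [7→7.5]: (42.54+40.81)/2 × 0.5 = 20.8375
  [7.5→8.5]: (40.81+37.35)/2 × 1 = 39.08
  Sum = 315.1325 µg/mL·h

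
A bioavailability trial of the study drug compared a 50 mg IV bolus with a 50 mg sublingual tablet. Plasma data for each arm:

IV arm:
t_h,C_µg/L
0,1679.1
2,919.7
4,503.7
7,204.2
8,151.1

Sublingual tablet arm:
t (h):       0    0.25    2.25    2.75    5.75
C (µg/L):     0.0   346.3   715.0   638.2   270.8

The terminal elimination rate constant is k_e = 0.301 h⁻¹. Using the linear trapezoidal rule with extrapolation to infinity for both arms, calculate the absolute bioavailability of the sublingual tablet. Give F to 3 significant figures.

Trapezoidal AUC_0→8 (IV):
  [0→2]: (1679.1+919.7)/2 × 2 = 2598.8
  [2→4]: (919.7+503.7)/2 × 2 = 1423.4
  [4→7]: (503.7+204.2)/2 × 3 = 1061.85
  [7→8]: (204.2+151.1)/2 × 1 = 177.65
  Sum = 5261.7 µg/L·h
IV tail: 151.1/0.301 = 501.993; AUC_iv,0→∞ = 5261.7 + 501.993 = 5763.693 µg/L·h
Trapezoidal AUC_0→5.75 (sublingual tablet):
  [0→0.25]: (0.0+346.3)/2 × 0.25 = 43.2875
  [0.25→2.25]: (346.3+715.0)/2 × 2 = 1061.3
  [2.25→2.75]: (715.0+638.2)/2 × 0.5 = 338.3
  [2.75→5.75]: (638.2+270.8)/2 × 3 = 1363.5
  Sum = 2806.3875 µg/L·h
sublingual tablet tail: 270.8/0.301 = 899.668; AUC_ev,0→∞ = 2806.3875 + 899.668 = 3706.0555 µg/L·h
F = (AUC_ev/D_ev)/(AUC_iv/D_iv) = (3706.0555/50)/(5763.693/50) = 74.12111/115.27386 = 0.6430

F = 0.643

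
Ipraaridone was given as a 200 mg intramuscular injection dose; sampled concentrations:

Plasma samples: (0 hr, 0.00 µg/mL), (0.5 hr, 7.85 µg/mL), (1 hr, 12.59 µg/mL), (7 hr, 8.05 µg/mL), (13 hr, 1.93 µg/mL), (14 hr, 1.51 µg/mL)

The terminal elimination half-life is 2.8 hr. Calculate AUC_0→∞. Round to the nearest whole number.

Trapezoidal AUC_0→14:
  [0→0.5]: (0.00+7.85)/2 × 0.5 = 1.9625
  [0.5→1]: (7.85+12.59)/2 × 0.5 = 5.11
  [1→7]: (12.59+8.05)/2 × 6 = 61.92
  [7→13]: (8.05+1.93)/2 × 6 = 29.94
  [13→14]: (1.93+1.51)/2 × 1 = 1.72
  Sum = 100.6525 µg/mL·hr
k_e = ln2 / t½ = 0.693147 / 2.8 = 0.2476 hr^-1
Extrapolated tail: C_last / k_e = 1.51 / 0.2476 = 6.099
AUC_0→∞ = 100.6525 + 6.099 = 106.7515 µg/mL·hr

AUC = 107 µg/mL·hr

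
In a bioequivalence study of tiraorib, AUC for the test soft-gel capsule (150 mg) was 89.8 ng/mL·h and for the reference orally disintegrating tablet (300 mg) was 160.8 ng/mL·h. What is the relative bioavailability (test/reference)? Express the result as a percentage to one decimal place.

F_rel = (AUC_test/D_test) / (AUC_ref/D_ref)
      = (89.8/150) / (160.8/300)
      = 0.598667 / 0.536 = 1.1169 = 111.69%

F_rel = 111.7%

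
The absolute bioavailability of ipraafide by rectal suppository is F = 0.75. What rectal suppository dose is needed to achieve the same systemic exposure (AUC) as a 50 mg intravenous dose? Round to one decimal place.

For equal systemic exposure: F × D_ev = D_iv
D_ev = D_iv / F = 50 / 0.75 = 66.6667 mg

D_rectal = 66.7 mg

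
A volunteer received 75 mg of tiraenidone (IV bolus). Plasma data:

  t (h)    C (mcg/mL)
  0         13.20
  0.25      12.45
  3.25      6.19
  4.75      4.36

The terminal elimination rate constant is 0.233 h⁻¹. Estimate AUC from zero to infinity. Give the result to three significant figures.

AUC = 57.8 mcg/mL·h

Trapezoidal AUC_0→4.75:
  [0→0.25]: (13.20+12.45)/2 × 0.25 = 3.20625
  [0.25→3.25]: (12.45+6.19)/2 × 3 = 27.96
  [3.25→4.75]: (6.19+4.36)/2 × 1.5 = 7.9125
  Sum = 39.07875 mcg/mL·h
Extrapolated tail: C_last / k_e = 4.36 / 0.233 = 18.712
AUC_0→∞ = 39.07875 + 18.712 = 57.79075 mcg/mL·h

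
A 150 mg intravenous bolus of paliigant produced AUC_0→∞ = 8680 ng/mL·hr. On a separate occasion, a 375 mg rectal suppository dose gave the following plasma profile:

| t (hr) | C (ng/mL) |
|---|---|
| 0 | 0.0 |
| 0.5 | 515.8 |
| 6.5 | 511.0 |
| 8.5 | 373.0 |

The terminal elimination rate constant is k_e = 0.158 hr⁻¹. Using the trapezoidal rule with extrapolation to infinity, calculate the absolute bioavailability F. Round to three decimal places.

Trapezoidal AUC_0→8.5 (rectal suppository):
  [0→0.5]: (0.0+515.8)/2 × 0.5 = 128.95
  [0.5→6.5]: (515.8+511.0)/2 × 6 = 3080.4
  [6.5→8.5]: (511.0+373.0)/2 × 2 = 884.0
  Sum = 4093.35 ng/mL·hr
Tail: C_last/k_e = 373.0/0.158 = 2360.759
AUC_0→∞ (rectal suppository) = 4093.35 + 2360.759 = 6454.109 ng/mL·hr
F = (AUC_ev/D_ev)/(AUC_iv/D_iv) = (6454.109/375)/(8680/150) = 17.211/57.8667 = 0.2974

F = 0.297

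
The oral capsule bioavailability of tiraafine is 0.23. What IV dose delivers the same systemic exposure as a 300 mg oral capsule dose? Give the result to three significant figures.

D_iv = 69.0 mg

Systemic exposure from an extravascular dose = F × D_ev, so the equivalent IV dose is F × D_ev.
D_iv = F × D_ev = 0.23 × 300 = 69 mg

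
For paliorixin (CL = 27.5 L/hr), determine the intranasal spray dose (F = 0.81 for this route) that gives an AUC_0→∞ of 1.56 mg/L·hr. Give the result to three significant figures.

Dose = CL × AUC_0→∞ / F
     = 27.5 × 1.56 / 0.81 = 52.963 mg

Dose = 53.0 mg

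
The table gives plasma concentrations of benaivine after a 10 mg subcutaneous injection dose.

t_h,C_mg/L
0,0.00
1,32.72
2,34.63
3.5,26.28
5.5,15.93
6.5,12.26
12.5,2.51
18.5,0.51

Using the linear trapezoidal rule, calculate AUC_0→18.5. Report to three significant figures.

AUC = 205 mg/L·h

Trapezoidal AUC_0→18.5:
  [0→1]: (0.00+32.72)/2 × 1 = 16.36
  [1→2]: (32.72+34.63)/2 × 1 = 33.675
  [2→3.5]: (34.63+26.28)/2 × 1.5 = 45.6825
  [3.5→5.5]: (26.28+15.93)/2 × 2 = 42.21
  [5.5→6.5]: (15.93+12.26)/2 × 1 = 14.095
  [6.5→12.5]: (12.26+2.51)/2 × 6 = 44.31
  [12.5→18.5]: (2.51+0.51)/2 × 6 = 9.06
  Sum = 205.3925 mg/L·h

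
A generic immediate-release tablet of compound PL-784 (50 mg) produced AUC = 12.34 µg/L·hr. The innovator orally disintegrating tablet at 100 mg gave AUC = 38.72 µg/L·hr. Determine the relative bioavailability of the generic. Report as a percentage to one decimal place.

F_rel = (AUC_test/D_test) / (AUC_ref/D_ref)
      = (12.34/50) / (38.72/100)
      = 0.2468 / 0.3872 = 0.6374 = 63.74%

F_rel = 63.7%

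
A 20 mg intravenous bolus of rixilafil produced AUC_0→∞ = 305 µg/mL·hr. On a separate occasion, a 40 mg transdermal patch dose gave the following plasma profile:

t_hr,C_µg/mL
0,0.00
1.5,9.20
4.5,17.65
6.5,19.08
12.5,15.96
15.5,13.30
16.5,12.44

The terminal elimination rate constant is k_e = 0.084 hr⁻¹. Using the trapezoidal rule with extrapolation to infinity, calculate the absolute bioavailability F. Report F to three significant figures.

Trapezoidal AUC_0→16.5 (transdermal patch):
  [0→1.5]: (0.00+9.20)/2 × 1.5 = 6.9
  [1.5→4.5]: (9.20+17.65)/2 × 3 = 40.275
  [4.5→6.5]: (17.65+19.08)/2 × 2 = 36.73
  [6.5→12.5]: (19.08+15.96)/2 × 6 = 105.12
  [12.5→15.5]: (15.96+13.30)/2 × 3 = 43.89
  [15.5→16.5]: (13.30+12.44)/2 × 1 = 12.87
  Sum = 245.785 µg/mL·hr
Tail: C_last/k_e = 12.44/0.084 = 148.095
AUC_0→∞ (transdermal patch) = 245.785 + 148.095 = 393.88 µg/mL·hr
F = (AUC_ev/D_ev)/(AUC_iv/D_iv) = (393.88/40)/(305/20) = 9.847/15.25 = 0.6457

F = 0.646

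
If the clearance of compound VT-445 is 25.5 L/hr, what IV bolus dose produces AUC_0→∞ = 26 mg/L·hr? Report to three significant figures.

Dose_iv = CL × AUC_0→∞
     = 25.5 × 26 = 663 mg

Dose = 663 mg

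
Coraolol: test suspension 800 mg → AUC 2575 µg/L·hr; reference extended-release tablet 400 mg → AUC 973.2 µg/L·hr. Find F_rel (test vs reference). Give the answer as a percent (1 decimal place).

F_rel = (AUC_test/D_test) / (AUC_ref/D_ref)
      = (2575/800) / (973.2/400)
      = 3.21875 / 2.433 = 1.3230 = 132.30%

F_rel = 132.3%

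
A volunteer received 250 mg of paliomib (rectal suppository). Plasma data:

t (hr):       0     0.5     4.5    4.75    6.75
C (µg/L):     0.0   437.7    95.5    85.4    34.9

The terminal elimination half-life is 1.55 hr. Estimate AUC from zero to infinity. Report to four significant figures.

AUC = 1397 µg/L·hr

Trapezoidal AUC_0→6.75:
  [0→0.5]: (0.0+437.7)/2 × 0.5 = 109.425
  [0.5→4.5]: (437.7+95.5)/2 × 4 = 1066.4
  [4.5→4.75]: (95.5+85.4)/2 × 0.25 = 22.6125
  [4.75→6.75]: (85.4+34.9)/2 × 2 = 120.3
  Sum = 1318.7375 µg/L·hr
k_e = ln2 / t½ = 0.693147 / 1.55 = 0.4472 hr^-1
Extrapolated tail: C_last / k_e = 34.9 / 0.4472 = 78.041
AUC_0→∞ = 1318.7375 + 78.041 = 1396.7785 µg/L·hr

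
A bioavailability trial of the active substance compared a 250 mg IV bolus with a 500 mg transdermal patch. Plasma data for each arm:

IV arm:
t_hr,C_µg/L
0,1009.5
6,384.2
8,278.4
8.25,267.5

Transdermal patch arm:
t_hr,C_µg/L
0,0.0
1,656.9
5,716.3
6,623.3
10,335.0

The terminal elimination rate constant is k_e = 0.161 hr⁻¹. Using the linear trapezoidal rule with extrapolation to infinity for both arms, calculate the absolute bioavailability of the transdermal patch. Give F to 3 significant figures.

F = 0.589

Trapezoidal AUC_0→8.25 (IV):
  [0→6]: (1009.5+384.2)/2 × 6 = 4181.1
  [6→8]: (384.2+278.4)/2 × 2 = 662.6
  [8→8.25]: (278.4+267.5)/2 × 0.25 = 68.2375
  Sum = 4911.9375 µg/L·hr
IV tail: 267.5/0.161 = 1661.491; AUC_iv,0→∞ = 4911.9375 + 1661.491 = 6573.4285 µg/L·hr
Trapezoidal AUC_0→10 (transdermal patch):
  [0→1]: (0.0+656.9)/2 × 1 = 328.45
  [1→5]: (656.9+716.3)/2 × 4 = 2746.4
  [5→6]: (716.3+623.3)/2 × 1 = 669.8
  [6→10]: (623.3+335.0)/2 × 4 = 1916.6
  Sum = 5661.25 µg/L·hr
transdermal patch tail: 335.0/0.161 = 2080.745; AUC_ev,0→∞ = 5661.25 + 2080.745 = 7741.995 µg/L·hr
F = (AUC_ev/D_ev)/(AUC_iv/D_iv) = (7741.995/500)/(6573.4285/250) = 15.48399/26.293714 = 0.5889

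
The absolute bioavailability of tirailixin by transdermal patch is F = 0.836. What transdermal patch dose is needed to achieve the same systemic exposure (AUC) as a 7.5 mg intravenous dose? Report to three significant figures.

D_transdermal = 8.97 mg

For equal systemic exposure: F × D_ev = D_iv
D_ev = D_iv / F = 7.5 / 0.836 = 8.97129 mg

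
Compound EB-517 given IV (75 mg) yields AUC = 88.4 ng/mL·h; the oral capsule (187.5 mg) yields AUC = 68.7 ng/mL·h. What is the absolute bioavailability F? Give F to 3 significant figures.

F = (AUC_ev / D_ev) / (AUC_iv / D_iv)
  = (68.7/187.5) / (88.4/75)
  = 0.3664 / 1.17867 = 0.3109

F = 0.311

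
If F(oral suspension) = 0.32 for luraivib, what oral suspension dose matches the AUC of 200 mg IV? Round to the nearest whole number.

D_oral = 625 mg

For equal systemic exposure: F × D_ev = D_iv
D_ev = D_iv / F = 200 / 0.32 = 625 mg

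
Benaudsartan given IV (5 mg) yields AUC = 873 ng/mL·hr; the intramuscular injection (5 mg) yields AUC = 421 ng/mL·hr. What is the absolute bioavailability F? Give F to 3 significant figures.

F = (AUC_ev / D_ev) / (AUC_iv / D_iv)
  = (421/5) / (873/5)
  = 84.2 / 174.6 = 0.4822

F = 0.482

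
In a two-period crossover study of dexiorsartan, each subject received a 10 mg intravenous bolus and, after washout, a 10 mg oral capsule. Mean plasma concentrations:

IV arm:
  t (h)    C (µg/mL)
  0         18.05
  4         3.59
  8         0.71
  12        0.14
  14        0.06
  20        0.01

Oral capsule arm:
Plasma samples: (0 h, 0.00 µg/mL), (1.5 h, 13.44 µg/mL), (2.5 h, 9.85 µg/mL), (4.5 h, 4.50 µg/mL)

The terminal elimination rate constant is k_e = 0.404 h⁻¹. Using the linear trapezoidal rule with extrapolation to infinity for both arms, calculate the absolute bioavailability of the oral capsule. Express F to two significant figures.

F = 0.87

Trapezoidal AUC_0→20 (IV):
  [0→4]: (18.05+3.59)/2 × 4 = 43.28
  [4→8]: (3.59+0.71)/2 × 4 = 8.6
  [8→12]: (0.71+0.14)/2 × 4 = 1.7
  [12→14]: (0.14+0.06)/2 × 2 = 0.2
  [14→20]: (0.06+0.01)/2 × 6 = 0.21
  Sum = 53.99 µg/mL·h
IV tail: 0.01/0.404 = 0.025; AUC_iv,0→∞ = 53.99 + 0.025 = 54.015 µg/mL·h
Trapezoidal AUC_0→4.5 (oral capsule):
  [0→1.5]: (0.00+13.44)/2 × 1.5 = 10.08
  [1.5→2.5]: (13.44+9.85)/2 × 1 = 11.645
  [2.5→4.5]: (9.85+4.50)/2 × 2 = 14.35
  Sum = 36.075 µg/mL·h
oral capsule tail: 4.50/0.404 = 11.139; AUC_ev,0→∞ = 36.075 + 11.139 = 47.214 µg/mL·h
F = (AUC_ev/D_ev)/(AUC_iv/D_iv) = (47.214/10)/(54.015/10) = 4.7214/5.4015 = 0.8741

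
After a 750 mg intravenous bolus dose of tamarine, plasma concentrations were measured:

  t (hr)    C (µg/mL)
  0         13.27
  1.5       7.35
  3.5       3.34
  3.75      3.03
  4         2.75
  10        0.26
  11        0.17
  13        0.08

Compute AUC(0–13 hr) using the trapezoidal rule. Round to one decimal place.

AUC = 37.2 µg/mL·hr

Trapezoidal AUC_0→13:
  [0→1.5]: (13.27+7.35)/2 × 1.5 = 15.465
  [1.5→3.5]: (7.35+3.34)/2 × 2 = 10.69
  [3.5→3.75]: (3.34+3.03)/2 × 0.25 = 0.79625
  [3.75→4]: (3.03+2.75)/2 × 0.25 = 0.7225
  [4→10]: (2.75+0.26)/2 × 6 = 9.03
  [10→11]: (0.26+0.17)/2 × 1 = 0.215
  [11→13]: (0.17+0.08)/2 × 2 = 0.25
  Sum = 37.16875 µg/mL·hr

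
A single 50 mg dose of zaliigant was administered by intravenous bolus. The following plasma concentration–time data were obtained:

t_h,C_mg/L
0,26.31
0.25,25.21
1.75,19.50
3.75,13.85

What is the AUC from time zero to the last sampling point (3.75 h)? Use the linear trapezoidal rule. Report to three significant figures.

AUC = 73.3 mg/L·h

Trapezoidal AUC_0→3.75:
  [0→0.25]: (26.31+25.21)/2 × 0.25 = 6.44
  [0.25→1.75]: (25.21+19.50)/2 × 1.5 = 33.5325
  [1.75→3.75]: (19.50+13.85)/2 × 2 = 33.35
  Sum = 73.3225 mg/L·h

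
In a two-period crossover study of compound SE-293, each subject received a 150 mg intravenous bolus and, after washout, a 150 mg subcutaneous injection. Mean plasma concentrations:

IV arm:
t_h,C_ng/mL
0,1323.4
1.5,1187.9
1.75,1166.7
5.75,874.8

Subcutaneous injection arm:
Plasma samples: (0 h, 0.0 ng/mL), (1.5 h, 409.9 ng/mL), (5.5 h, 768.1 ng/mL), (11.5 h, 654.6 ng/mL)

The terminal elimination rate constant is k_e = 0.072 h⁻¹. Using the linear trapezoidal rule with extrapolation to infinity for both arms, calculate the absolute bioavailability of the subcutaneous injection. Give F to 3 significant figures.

Trapezoidal AUC_0→5.75 (IV):
  [0→1.5]: (1323.4+1187.9)/2 × 1.5 = 1883.475
  [1.5→1.75]: (1187.9+1166.7)/2 × 0.25 = 294.325
  [1.75→5.75]: (1166.7+874.8)/2 × 4 = 4083.0
  Sum = 6260.8 ng/mL·h
IV tail: 874.8/0.072 = 12150.000; AUC_iv,0→∞ = 6260.8 + 12150.000 = 18410.8 ng/mL·h
Trapezoidal AUC_0→11.5 (subcutaneous injection):
  [0→1.5]: (0.0+409.9)/2 × 1.5 = 307.425
  [1.5→5.5]: (409.9+768.1)/2 × 4 = 2356.0
  [5.5→11.5]: (768.1+654.6)/2 × 6 = 4268.1
  Sum = 6931.525 ng/mL·h
subcutaneous injection tail: 654.6/0.072 = 9091.667; AUC_ev,0→∞ = 6931.525 + 9091.667 = 16023.192 ng/mL·h
F = (AUC_ev/D_ev)/(AUC_iv/D_iv) = (16023.192/150)/(18410.8/150) = 106.82128/122.739 = 0.8703

F = 0.870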